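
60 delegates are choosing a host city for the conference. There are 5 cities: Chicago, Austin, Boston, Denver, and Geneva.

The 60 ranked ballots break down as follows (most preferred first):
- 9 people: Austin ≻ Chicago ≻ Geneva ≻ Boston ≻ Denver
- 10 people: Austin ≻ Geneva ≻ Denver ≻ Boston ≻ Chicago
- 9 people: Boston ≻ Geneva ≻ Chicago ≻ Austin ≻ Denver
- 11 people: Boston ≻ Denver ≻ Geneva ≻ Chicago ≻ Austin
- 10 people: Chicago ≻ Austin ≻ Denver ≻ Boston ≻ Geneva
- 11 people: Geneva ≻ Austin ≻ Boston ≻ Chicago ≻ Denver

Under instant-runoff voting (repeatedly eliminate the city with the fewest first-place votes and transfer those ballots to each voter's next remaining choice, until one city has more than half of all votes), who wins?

Round 1: Chicago 10, Austin 19, Boston 20, Denver 0, Geneva 11. Denver eliminated.
Round 2: Chicago 10, Austin 19, Boston 20, Geneva 11. Chicago eliminated.
Round 3: Austin 29, Boston 20, Geneva 11. Geneva eliminated.
Round 4: Austin 40, Boston 20. Austin has a majority (≥31).

Austin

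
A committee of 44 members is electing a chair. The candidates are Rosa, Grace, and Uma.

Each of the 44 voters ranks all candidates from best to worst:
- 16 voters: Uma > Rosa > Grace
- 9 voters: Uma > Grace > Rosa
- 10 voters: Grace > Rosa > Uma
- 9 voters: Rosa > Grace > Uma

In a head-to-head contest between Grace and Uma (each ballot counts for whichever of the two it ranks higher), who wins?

Grace is ranked above Uma on 19 ballots; Uma above Grace on 25.

Uma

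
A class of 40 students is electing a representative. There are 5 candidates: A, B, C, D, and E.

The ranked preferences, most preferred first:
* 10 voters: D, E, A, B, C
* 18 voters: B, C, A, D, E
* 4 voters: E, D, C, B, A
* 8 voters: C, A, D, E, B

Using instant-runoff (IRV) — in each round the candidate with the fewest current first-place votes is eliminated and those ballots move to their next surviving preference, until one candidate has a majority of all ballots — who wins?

D

Round 1: A 0, B 18, C 8, D 10, E 4. A eliminated.
Round 2: B 18, C 8, D 10, E 4. E eliminated.
Round 3: B 18, C 8, D 14. C eliminated.
Round 4: B 18, D 22. D has a majority (≥21).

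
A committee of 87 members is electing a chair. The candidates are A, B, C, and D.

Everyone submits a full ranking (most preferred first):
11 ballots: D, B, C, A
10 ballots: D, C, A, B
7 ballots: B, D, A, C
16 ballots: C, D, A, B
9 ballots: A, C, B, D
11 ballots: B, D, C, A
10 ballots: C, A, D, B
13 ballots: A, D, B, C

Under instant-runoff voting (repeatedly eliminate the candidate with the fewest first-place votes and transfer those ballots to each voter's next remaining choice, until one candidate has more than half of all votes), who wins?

Round 1: A 22, B 18, C 26, D 21. B eliminated.
Round 2: A 22, C 26, D 39. A eliminated.
Round 3: C 35, D 52. D has a majority (≥44).

D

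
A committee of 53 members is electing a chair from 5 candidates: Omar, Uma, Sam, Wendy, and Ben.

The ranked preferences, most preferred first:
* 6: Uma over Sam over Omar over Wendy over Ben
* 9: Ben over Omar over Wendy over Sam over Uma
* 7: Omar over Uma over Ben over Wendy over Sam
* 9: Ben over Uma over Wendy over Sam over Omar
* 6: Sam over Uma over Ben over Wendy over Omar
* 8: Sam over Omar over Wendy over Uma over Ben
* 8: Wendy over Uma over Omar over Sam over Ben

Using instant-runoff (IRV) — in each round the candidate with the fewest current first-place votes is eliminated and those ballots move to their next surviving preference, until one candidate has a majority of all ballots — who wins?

Round 1: Omar 7, Uma 6, Sam 14, Wendy 8, Ben 18. Uma eliminated.
Round 2: Omar 7, Sam 20, Wendy 8, Ben 18. Omar eliminated.
Round 3: Sam 20, Wendy 8, Ben 25. Wendy eliminated.
Round 4: Sam 28, Ben 25. Sam has a majority (≥27).

Sam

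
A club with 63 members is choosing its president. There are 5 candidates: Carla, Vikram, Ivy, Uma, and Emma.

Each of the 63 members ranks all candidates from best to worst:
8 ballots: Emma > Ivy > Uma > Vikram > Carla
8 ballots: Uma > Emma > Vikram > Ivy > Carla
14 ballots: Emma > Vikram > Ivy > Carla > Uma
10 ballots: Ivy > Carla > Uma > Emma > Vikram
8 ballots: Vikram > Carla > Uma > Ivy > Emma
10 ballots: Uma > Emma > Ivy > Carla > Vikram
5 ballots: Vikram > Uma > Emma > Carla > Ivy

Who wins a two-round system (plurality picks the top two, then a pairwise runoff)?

Uma

Round 1 first-place votes: Carla 0, Vikram 13, Ivy 10, Uma 18, Emma 22. Emma and Uma advance.
Runoff: Emma is ranked above Uma on 22 ballots, Uma above Emma on 41.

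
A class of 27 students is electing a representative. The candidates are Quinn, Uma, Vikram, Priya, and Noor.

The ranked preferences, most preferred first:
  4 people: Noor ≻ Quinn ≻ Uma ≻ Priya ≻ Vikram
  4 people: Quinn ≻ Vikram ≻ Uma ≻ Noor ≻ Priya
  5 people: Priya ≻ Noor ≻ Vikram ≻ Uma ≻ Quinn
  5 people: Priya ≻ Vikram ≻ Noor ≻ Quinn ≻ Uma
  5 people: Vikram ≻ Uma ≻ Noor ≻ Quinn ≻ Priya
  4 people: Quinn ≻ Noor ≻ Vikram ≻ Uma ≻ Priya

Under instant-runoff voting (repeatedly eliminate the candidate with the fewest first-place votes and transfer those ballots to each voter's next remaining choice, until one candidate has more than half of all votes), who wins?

Quinn

Round 1: Quinn 8, Uma 0, Vikram 5, Priya 10, Noor 4. Uma eliminated.
Round 2: Quinn 8, Vikram 5, Priya 10, Noor 4. Noor eliminated.
Round 3: Quinn 12, Vikram 5, Priya 10. Vikram eliminated.
Round 4: Quinn 17, Priya 10. Quinn has a majority (≥14).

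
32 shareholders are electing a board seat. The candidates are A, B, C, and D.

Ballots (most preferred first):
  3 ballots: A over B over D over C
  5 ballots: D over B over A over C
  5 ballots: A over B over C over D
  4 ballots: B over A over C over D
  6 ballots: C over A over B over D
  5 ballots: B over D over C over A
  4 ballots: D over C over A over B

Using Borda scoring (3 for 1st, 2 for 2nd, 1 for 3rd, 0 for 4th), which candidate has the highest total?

A: 3×3 + 5×1 + 5×3 + 4×2 + 6×2 + 5×0 + 4×1 = 53
B: 3×2 + 5×2 + 5×2 + 4×3 + 6×1 + 5×3 + 4×0 = 59
C: 3×0 + 5×0 + 5×1 + 4×1 + 6×3 + 5×1 + 4×2 = 40
D: 3×1 + 5×3 + 5×0 + 4×0 + 6×0 + 5×2 + 4×3 = 40

B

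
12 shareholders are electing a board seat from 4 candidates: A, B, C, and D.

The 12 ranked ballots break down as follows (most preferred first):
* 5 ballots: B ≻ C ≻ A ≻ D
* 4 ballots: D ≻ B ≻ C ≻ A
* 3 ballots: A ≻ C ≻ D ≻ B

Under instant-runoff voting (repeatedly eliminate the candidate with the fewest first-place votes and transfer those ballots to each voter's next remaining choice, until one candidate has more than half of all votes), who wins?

D

Round 1: A 3, B 5, C 0, D 4. C eliminated.
Round 2: A 3, B 5, D 4. A eliminated.
Round 3: B 5, D 7. D has a majority (≥7).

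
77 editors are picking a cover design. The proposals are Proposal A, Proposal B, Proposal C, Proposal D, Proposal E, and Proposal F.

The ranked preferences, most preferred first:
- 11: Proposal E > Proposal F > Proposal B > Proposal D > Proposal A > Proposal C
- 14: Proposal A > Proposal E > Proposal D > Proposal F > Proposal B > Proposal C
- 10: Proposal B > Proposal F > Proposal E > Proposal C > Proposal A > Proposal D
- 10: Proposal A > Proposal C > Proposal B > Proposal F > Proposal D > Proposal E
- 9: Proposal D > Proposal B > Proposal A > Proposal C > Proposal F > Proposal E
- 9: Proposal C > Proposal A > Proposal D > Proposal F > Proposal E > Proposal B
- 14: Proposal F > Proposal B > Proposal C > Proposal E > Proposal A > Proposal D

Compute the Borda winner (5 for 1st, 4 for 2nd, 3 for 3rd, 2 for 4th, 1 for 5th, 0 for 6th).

Proposal A: 11×1 + 14×5 + 10×1 + 10×5 + 9×3 + 9×4 + 14×1 = 218
Proposal B: 11×3 + 14×1 + 10×5 + 10×3 + 9×4 + 9×0 + 14×4 = 219
Proposal C: 11×0 + 14×0 + 10×2 + 10×4 + 9×2 + 9×5 + 14×3 = 165
Proposal D: 11×2 + 14×3 + 10×0 + 10×1 + 9×5 + 9×3 + 14×0 = 146
Proposal E: 11×5 + 14×4 + 10×3 + 10×0 + 9×0 + 9×1 + 14×2 = 178
Proposal F: 11×4 + 14×2 + 10×4 + 10×2 + 9×1 + 9×2 + 14×5 = 229

Proposal F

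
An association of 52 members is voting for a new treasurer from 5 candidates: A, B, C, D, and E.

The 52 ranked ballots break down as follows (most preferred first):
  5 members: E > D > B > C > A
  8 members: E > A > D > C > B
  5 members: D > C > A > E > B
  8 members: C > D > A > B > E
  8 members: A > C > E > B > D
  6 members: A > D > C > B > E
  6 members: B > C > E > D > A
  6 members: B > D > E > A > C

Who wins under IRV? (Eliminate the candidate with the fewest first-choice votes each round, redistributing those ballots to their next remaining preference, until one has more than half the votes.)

C

Round 1: A 14, B 12, C 8, D 5, E 13. D eliminated.
Round 2: A 14, B 12, C 13, E 13. B eliminated.
Round 3: A 14, C 19, E 19. A eliminated.
Round 4: C 33, E 19. C has a majority (≥27).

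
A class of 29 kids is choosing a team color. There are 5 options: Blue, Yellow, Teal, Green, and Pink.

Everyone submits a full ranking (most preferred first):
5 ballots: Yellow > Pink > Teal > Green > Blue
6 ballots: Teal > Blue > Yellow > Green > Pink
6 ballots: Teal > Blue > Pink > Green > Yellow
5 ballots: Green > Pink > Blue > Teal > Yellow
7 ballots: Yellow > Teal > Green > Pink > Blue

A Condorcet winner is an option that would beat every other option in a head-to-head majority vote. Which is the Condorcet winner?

Teal

Teal vs Blue: 24–5
Teal vs Yellow: 17–12
Teal vs Green: 24–5
Teal vs Pink: 19–10
Teal beats every other option.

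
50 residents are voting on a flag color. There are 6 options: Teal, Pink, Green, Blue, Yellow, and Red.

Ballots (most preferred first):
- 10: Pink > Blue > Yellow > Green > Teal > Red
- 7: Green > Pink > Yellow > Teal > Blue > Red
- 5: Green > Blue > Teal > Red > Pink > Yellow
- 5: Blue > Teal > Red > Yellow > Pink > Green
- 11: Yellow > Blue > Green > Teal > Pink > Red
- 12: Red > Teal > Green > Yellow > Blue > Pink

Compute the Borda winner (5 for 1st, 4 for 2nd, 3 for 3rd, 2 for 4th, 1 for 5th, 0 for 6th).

Teal: 10×1 + 7×2 + 5×3 + 5×4 + 11×2 + 12×4 = 129
Pink: 10×5 + 7×4 + 5×1 + 5×1 + 11×1 + 12×0 = 99
Green: 10×2 + 7×5 + 5×5 + 5×0 + 11×3 + 12×3 = 149
Blue: 10×4 + 7×1 + 5×4 + 5×5 + 11×4 + 12×1 = 148
Yellow: 10×3 + 7×3 + 5×0 + 5×2 + 11×5 + 12×2 = 140
Red: 10×0 + 7×0 + 5×2 + 5×3 + 11×0 + 12×5 = 85

Green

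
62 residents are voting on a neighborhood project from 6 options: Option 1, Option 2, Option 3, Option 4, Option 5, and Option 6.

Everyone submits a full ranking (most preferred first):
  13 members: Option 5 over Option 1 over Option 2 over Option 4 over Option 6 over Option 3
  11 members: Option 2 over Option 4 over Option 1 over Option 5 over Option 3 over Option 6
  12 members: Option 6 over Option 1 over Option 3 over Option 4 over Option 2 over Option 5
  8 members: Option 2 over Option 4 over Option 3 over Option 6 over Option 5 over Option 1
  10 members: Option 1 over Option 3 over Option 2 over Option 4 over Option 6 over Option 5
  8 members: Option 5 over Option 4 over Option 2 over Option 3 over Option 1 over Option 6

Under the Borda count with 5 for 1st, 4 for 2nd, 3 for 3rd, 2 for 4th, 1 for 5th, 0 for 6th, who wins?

Option 2

Option 1: 13×4 + 11×3 + 12×4 + 8×0 + 10×5 + 8×1 = 191
Option 2: 13×3 + 11×5 + 12×1 + 8×5 + 10×3 + 8×3 = 200
Option 3: 13×0 + 11×1 + 12×3 + 8×3 + 10×4 + 8×2 = 127
Option 4: 13×2 + 11×4 + 12×2 + 8×4 + 10×2 + 8×4 = 178
Option 5: 13×5 + 11×2 + 12×0 + 8×1 + 10×0 + 8×5 = 135
Option 6: 13×1 + 11×0 + 12×5 + 8×2 + 10×1 + 8×0 = 99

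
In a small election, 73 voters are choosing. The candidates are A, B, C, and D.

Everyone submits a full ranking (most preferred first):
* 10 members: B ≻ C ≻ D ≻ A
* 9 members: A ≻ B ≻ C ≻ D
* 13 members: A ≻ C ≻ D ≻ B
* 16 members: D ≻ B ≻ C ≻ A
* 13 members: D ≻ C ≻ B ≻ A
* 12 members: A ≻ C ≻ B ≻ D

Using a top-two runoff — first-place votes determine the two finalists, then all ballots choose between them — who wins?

D

Round 1 first-place votes: A 34, B 10, C 0, D 29. A and D advance.
Runoff: A is ranked above D on 34 ballots, D above A on 39.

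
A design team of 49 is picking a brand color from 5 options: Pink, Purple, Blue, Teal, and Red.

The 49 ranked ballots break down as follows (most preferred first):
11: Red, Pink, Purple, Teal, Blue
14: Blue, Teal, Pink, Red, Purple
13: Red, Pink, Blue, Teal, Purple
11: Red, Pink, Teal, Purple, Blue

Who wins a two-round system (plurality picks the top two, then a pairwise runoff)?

Red

Round 1 first-place votes: Pink 0, Purple 0, Blue 14, Teal 0, Red 35. Red and Blue advance.
Runoff: Red is ranked above Blue on 35 ballots, Blue above Red on 14.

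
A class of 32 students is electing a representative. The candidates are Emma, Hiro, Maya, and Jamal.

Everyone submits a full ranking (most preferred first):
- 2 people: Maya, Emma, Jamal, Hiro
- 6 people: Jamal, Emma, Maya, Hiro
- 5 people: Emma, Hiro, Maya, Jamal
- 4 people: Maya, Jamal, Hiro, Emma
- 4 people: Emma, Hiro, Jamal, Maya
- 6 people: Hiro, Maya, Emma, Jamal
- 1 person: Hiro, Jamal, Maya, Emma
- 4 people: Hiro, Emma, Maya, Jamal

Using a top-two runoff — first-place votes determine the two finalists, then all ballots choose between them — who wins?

Emma

Round 1 first-place votes: Emma 9, Hiro 11, Maya 6, Jamal 6. Hiro and Emma advance.
Runoff: Hiro is ranked above Emma on 15 ballots, Emma above Hiro on 17.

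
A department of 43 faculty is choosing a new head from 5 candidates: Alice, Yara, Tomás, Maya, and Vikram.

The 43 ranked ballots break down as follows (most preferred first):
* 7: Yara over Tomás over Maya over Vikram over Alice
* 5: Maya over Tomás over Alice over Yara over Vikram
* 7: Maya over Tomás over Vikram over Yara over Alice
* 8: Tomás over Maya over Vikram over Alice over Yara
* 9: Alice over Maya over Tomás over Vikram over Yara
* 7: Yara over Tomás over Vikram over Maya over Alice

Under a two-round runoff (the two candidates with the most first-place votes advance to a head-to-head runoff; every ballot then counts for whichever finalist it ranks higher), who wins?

Round 1 first-place votes: Alice 9, Yara 14, Tomás 8, Maya 12, Vikram 0. Yara and Maya advance.
Runoff: Yara is ranked above Maya on 14 ballots, Maya above Yara on 29.

Maya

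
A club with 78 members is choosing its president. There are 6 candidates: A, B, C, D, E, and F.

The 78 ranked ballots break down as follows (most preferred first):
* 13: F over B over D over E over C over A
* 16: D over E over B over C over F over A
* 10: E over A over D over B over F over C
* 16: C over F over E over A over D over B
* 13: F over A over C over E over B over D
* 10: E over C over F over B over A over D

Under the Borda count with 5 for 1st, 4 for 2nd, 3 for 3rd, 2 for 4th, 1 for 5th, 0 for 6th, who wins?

E

A: 13×0 + 16×0 + 10×4 + 16×2 + 13×4 + 10×1 = 134
B: 13×4 + 16×3 + 10×2 + 16×0 + 13×1 + 10×2 = 153
C: 13×1 + 16×2 + 10×0 + 16×5 + 13×3 + 10×4 = 204
D: 13×3 + 16×5 + 10×3 + 16×1 + 13×0 + 10×0 = 165
E: 13×2 + 16×4 + 10×5 + 16×3 + 13×2 + 10×5 = 264
F: 13×5 + 16×1 + 10×1 + 16×4 + 13×5 + 10×3 = 250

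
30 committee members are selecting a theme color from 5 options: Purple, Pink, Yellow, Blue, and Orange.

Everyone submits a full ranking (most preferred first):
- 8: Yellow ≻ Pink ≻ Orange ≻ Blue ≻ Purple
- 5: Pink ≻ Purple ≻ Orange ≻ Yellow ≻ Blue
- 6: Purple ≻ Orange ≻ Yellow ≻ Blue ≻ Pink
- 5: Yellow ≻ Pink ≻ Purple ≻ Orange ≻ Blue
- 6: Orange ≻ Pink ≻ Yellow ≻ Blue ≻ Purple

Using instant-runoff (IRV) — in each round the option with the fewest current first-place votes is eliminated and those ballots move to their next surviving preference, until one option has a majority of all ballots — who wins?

Round 1: Purple 6, Pink 5, Yellow 13, Blue 0, Orange 6. Blue eliminated.
Round 2: Purple 6, Pink 5, Yellow 13, Orange 6. Pink eliminated.
Round 3: Purple 11, Yellow 13, Orange 6. Orange eliminated.
Round 4: Purple 11, Yellow 19. Yellow has a majority (≥16).

Yellow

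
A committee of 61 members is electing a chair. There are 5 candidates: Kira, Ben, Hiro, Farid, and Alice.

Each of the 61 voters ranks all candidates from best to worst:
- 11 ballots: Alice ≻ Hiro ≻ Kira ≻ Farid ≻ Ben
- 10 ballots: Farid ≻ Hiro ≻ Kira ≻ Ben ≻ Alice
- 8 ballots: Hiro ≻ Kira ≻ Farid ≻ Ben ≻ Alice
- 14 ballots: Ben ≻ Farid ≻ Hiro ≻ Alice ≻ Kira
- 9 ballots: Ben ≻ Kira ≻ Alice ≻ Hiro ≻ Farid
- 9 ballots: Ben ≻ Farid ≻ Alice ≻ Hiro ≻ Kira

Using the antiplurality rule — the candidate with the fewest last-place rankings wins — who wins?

Hiro

Last-place votes: Kira 23, Ben 11, Hiro 0, Farid 9, Alice 18.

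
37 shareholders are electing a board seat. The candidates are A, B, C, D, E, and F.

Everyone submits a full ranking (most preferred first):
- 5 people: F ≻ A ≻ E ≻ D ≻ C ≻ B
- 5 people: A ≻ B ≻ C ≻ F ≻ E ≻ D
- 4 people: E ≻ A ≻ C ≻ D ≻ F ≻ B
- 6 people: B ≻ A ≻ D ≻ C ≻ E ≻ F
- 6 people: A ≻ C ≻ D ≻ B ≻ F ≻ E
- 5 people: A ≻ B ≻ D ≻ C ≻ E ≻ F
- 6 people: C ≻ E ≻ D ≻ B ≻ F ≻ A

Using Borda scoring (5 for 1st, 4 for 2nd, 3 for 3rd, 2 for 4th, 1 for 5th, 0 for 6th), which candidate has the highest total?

A

A: 5×4 + 5×5 + 4×4 + 6×4 + 6×5 + 5×5 + 6×0 = 140
B: 5×0 + 5×4 + 4×0 + 6×5 + 6×2 + 5×4 + 6×2 = 94
C: 5×1 + 5×3 + 4×3 + 6×2 + 6×4 + 5×2 + 6×5 = 108
D: 5×2 + 5×0 + 4×2 + 6×3 + 6×3 + 5×3 + 6×3 = 87
E: 5×3 + 5×1 + 4×5 + 6×1 + 6×0 + 5×1 + 6×4 = 75
F: 5×5 + 5×2 + 4×1 + 6×0 + 6×1 + 5×0 + 6×1 = 51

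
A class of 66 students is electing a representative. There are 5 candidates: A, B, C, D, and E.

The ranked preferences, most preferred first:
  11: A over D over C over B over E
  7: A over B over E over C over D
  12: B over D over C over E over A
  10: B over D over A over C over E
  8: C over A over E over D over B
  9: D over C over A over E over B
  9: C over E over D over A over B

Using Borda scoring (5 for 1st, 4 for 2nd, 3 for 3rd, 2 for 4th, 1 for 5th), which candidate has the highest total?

D

A: 11×5 + 7×5 + 12×1 + 10×3 + 8×4 + 9×3 + 9×2 = 209
B: 11×2 + 7×4 + 12×5 + 10×5 + 8×1 + 9×1 + 9×1 = 186
C: 11×3 + 7×2 + 12×3 + 10×2 + 8×5 + 9×4 + 9×5 = 224
D: 11×4 + 7×1 + 12×4 + 10×4 + 8×2 + 9×5 + 9×3 = 227
E: 11×1 + 7×3 + 12×2 + 10×1 + 8×3 + 9×2 + 9×4 = 144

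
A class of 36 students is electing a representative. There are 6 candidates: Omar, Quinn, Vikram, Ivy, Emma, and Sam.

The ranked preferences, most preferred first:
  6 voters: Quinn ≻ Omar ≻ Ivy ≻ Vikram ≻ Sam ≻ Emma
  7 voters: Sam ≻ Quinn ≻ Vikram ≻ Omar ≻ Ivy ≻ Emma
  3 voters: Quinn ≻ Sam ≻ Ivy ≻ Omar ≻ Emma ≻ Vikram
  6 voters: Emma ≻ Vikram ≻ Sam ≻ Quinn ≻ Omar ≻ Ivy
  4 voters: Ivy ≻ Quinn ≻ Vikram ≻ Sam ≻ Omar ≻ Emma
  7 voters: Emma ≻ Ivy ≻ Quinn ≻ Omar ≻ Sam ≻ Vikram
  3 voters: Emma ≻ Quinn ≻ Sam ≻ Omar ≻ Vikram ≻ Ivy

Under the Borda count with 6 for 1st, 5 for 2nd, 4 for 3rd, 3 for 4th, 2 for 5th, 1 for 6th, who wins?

Omar: 6×5 + 7×3 + 3×3 + 6×2 + 4×2 + 7×3 + 3×3 = 110
Quinn: 6×6 + 7×5 + 3×6 + 6×3 + 4×5 + 7×4 + 3×5 = 170
Vikram: 6×3 + 7×4 + 3×1 + 6×5 + 4×4 + 7×1 + 3×2 = 108
Ivy: 6×4 + 7×2 + 3×4 + 6×1 + 4×6 + 7×5 + 3×1 = 118
Emma: 6×1 + 7×1 + 3×2 + 6×6 + 4×1 + 7×6 + 3×6 = 119
Sam: 6×2 + 7×6 + 3×5 + 6×4 + 4×3 + 7×2 + 3×4 = 131

Quinn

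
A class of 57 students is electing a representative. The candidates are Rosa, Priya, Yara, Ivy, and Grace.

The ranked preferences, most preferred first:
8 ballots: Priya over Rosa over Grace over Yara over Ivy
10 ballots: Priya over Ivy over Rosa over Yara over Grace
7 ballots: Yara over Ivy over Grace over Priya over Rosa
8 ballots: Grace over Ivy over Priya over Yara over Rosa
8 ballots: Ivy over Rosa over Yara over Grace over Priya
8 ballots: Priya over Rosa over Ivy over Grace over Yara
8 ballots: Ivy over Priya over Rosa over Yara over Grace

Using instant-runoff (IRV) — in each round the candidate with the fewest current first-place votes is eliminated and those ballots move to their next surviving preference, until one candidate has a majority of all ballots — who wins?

Round 1: Rosa 0, Priya 26, Yara 7, Ivy 16, Grace 8. Rosa eliminated.
Round 2: Priya 26, Yara 7, Ivy 16, Grace 8. Yara eliminated.
Round 3: Priya 26, Ivy 23, Grace 8. Grace eliminated.
Round 4: Priya 26, Ivy 31. Ivy has a majority (≥29).

Ivy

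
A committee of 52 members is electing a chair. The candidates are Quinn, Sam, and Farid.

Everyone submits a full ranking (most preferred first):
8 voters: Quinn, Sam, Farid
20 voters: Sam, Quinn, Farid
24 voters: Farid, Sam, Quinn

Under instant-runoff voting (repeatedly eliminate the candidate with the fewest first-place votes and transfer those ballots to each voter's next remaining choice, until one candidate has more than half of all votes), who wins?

Round 1: Quinn 8, Sam 20, Farid 24. Quinn eliminated.
Round 2: Sam 28, Farid 24. Sam has a majority (≥27).

Sam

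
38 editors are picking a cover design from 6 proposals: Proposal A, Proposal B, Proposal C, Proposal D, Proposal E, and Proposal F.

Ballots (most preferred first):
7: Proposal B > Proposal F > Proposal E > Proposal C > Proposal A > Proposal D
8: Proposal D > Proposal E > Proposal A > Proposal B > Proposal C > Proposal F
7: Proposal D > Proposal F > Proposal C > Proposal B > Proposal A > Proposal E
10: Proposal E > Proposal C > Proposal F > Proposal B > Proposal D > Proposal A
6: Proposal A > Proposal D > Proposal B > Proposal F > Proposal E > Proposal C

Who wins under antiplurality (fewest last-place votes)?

Last-place votes: Proposal A 10, Proposal B 0, Proposal C 6, Proposal D 7, Proposal E 7, Proposal F 8.

Proposal B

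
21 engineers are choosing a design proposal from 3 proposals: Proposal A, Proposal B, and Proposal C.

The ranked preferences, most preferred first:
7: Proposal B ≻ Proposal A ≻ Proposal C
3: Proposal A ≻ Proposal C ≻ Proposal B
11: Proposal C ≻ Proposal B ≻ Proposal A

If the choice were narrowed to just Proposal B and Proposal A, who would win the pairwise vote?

Proposal B is ranked above Proposal A on 18 ballots; Proposal A above Proposal B on 3.

Proposal B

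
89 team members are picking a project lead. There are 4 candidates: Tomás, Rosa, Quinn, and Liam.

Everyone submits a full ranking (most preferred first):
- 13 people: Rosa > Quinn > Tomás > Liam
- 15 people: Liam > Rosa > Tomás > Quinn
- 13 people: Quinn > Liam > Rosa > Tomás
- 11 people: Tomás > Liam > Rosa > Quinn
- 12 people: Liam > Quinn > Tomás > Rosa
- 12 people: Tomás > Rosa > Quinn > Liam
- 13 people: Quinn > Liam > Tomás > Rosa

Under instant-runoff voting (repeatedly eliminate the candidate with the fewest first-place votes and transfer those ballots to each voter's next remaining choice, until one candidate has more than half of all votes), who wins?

Quinn

Round 1: Tomás 23, Rosa 13, Quinn 26, Liam 27. Rosa eliminated.
Round 2: Tomás 23, Quinn 39, Liam 27. Tomás eliminated.
Round 3: Quinn 51, Liam 38. Quinn has a majority (≥45).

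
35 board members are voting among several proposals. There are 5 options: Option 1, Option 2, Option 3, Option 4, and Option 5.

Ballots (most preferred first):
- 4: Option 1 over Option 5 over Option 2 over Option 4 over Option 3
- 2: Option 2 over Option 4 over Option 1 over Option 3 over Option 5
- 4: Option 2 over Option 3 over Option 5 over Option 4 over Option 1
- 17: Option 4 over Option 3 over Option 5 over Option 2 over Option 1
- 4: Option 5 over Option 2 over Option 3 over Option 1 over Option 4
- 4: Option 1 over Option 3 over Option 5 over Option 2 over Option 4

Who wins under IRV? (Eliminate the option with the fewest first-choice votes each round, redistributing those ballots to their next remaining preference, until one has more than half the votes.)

Round 1: Option 1 8, Option 2 6, Option 3 0, Option 4 17, Option 5 4. Option 3 eliminated.
Round 2: Option 1 8, Option 2 6, Option 4 17, Option 5 4. Option 5 eliminated.
Round 3: Option 1 8, Option 2 10, Option 4 17. Option 1 eliminated.
Round 4: Option 2 18, Option 4 17. Option 2 has a majority (≥18).

Option 2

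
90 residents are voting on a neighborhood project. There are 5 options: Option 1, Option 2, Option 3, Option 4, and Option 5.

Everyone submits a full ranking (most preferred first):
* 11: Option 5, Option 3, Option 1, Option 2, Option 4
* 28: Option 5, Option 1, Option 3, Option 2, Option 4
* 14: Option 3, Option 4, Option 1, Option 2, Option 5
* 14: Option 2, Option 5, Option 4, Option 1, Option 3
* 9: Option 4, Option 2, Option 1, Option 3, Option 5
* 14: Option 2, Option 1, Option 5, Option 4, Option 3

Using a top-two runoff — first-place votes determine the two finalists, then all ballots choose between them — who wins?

Round 1 first-place votes: Option 1 0, Option 2 28, Option 3 14, Option 4 9, Option 5 39. Option 5 and Option 2 advance.
Runoff: Option 5 is ranked above Option 2 on 39 ballots, Option 2 above Option 5 on 51.

Option 2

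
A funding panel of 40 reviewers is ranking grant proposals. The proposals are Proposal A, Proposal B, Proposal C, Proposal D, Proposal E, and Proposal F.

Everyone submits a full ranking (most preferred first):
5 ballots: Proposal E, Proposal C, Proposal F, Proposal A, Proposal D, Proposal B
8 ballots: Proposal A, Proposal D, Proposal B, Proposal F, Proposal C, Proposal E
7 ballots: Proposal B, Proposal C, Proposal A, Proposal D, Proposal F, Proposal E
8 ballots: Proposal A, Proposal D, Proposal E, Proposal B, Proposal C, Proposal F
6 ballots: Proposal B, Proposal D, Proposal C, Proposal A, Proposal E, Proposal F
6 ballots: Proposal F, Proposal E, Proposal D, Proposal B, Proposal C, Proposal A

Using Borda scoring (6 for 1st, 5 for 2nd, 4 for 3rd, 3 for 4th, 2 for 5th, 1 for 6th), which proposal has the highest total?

Proposal D

Proposal A: 5×3 + 8×6 + 7×4 + 8×6 + 6×3 + 6×1 = 163
Proposal B: 5×1 + 8×4 + 7×6 + 8×3 + 6×6 + 6×3 = 157
Proposal C: 5×5 + 8×2 + 7×5 + 8×2 + 6×4 + 6×2 = 128
Proposal D: 5×2 + 8×5 + 7×3 + 8×5 + 6×5 + 6×4 = 165
Proposal E: 5×6 + 8×1 + 7×1 + 8×4 + 6×2 + 6×5 = 119
Proposal F: 5×4 + 8×3 + 7×2 + 8×1 + 6×1 + 6×6 = 108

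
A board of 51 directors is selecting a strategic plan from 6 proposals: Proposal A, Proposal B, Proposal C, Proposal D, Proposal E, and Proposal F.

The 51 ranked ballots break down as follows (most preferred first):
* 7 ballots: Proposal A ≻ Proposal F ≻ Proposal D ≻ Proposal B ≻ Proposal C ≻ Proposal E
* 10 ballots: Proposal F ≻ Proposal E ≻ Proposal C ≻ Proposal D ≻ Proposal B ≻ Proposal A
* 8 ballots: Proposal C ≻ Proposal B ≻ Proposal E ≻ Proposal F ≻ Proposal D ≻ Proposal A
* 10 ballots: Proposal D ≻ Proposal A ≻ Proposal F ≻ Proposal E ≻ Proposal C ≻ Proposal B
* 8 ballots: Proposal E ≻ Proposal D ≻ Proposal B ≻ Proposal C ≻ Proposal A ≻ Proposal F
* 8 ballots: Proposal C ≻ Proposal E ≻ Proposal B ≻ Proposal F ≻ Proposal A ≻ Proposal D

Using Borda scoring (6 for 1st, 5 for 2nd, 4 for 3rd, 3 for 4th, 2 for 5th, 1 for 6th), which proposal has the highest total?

Proposal A: 7×6 + 10×1 + 8×1 + 10×5 + 8×2 + 8×2 = 142
Proposal B: 7×3 + 10×2 + 8×5 + 10×1 + 8×4 + 8×4 = 155
Proposal C: 7×2 + 10×4 + 8×6 + 10×2 + 8×3 + 8×6 = 194
Proposal D: 7×4 + 10×3 + 8×2 + 10×6 + 8×5 + 8×1 = 182
Proposal E: 7×1 + 10×5 + 8×4 + 10×3 + 8×6 + 8×5 = 207
Proposal F: 7×5 + 10×6 + 8×3 + 10×4 + 8×1 + 8×3 = 191

Proposal E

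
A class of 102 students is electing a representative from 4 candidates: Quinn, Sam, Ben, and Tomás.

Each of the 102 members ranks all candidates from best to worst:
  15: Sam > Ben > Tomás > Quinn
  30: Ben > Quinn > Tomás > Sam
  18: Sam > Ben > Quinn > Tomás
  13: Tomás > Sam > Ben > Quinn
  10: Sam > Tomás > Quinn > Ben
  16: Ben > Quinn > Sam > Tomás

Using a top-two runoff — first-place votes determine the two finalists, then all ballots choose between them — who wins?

Round 1 first-place votes: Quinn 0, Sam 43, Ben 46, Tomás 13. Ben and Sam advance.
Runoff: Ben is ranked above Sam on 46 ballots, Sam above Ben on 56.

Sam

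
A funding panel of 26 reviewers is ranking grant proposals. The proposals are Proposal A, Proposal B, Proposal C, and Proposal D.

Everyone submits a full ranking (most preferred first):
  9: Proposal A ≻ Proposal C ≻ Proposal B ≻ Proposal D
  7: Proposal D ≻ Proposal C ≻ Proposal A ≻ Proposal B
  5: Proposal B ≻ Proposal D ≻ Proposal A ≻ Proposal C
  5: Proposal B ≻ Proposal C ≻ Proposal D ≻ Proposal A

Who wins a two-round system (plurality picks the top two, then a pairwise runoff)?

Proposal A

Round 1 first-place votes: Proposal A 9, Proposal B 10, Proposal C 0, Proposal D 7. Proposal B and Proposal A advance.
Runoff: Proposal B is ranked above Proposal A on 10 ballots, Proposal A above Proposal B on 16.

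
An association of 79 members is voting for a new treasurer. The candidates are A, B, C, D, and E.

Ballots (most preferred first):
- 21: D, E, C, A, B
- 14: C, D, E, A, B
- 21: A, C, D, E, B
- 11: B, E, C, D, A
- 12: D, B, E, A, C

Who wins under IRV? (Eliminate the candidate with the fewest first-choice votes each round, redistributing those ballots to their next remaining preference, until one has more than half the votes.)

C

Round 1: A 21, B 11, C 14, D 33, E 0. E eliminated.
Round 2: A 21, B 11, C 14, D 33. B eliminated.
Round 3: A 21, C 25, D 33. A eliminated.
Round 4: C 46, D 33. C has a majority (≥40).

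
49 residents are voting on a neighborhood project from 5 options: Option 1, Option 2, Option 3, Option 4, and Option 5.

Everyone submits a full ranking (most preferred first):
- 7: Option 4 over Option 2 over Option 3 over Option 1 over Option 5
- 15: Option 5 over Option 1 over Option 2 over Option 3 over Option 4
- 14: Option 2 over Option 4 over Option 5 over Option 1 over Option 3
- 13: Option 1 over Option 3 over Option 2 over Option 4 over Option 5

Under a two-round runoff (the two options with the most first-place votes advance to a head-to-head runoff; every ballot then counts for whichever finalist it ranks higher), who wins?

Option 2

Round 1 first-place votes: Option 1 13, Option 2 14, Option 3 0, Option 4 7, Option 5 15. Option 5 and Option 2 advance.
Runoff: Option 5 is ranked above Option 2 on 15 ballots, Option 2 above Option 5 on 34.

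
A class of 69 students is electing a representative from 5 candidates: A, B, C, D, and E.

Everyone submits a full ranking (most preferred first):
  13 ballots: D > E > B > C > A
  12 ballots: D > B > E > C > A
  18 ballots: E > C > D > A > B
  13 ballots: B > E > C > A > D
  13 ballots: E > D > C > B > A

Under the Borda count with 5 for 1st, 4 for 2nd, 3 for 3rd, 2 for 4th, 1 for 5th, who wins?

E

A: 13×1 + 12×1 + 18×2 + 13×2 + 13×1 = 100
B: 13×3 + 12×4 + 18×1 + 13×5 + 13×2 = 196
C: 13×2 + 12×2 + 18×4 + 13×3 + 13×3 = 200
D: 13×5 + 12×5 + 18×3 + 13×1 + 13×4 = 244
E: 13×4 + 12×3 + 18×5 + 13×4 + 13×5 = 295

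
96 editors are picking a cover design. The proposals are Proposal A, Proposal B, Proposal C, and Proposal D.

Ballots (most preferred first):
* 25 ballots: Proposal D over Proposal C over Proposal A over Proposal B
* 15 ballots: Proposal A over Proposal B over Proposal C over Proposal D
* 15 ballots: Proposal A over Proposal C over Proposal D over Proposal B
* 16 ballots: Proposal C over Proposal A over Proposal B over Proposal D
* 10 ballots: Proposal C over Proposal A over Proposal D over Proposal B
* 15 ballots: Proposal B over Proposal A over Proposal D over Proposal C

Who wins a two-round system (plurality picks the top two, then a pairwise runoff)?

Proposal C

Round 1 first-place votes: Proposal A 30, Proposal B 15, Proposal C 26, Proposal D 25. Proposal A and Proposal C advance.
Runoff: Proposal A is ranked above Proposal C on 45 ballots, Proposal C above Proposal A on 51.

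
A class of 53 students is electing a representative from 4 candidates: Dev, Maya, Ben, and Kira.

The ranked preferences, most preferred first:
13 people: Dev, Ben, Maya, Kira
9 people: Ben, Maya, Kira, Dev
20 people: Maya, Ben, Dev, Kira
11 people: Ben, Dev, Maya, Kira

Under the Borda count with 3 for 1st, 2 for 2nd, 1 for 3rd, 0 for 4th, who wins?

Ben

Dev: 13×3 + 9×0 + 20×1 + 11×2 = 81
Maya: 13×1 + 9×2 + 20×3 + 11×1 = 102
Ben: 13×2 + 9×3 + 20×2 + 11×3 = 126
Kira: 13×0 + 9×1 + 20×0 + 11×0 = 9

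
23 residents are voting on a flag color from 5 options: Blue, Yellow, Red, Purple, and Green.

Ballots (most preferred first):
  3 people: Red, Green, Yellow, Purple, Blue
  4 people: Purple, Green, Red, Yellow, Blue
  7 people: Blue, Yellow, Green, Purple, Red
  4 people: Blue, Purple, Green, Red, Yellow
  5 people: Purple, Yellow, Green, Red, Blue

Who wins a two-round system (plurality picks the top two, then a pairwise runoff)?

Purple

Round 1 first-place votes: Blue 11, Yellow 0, Red 3, Purple 9, Green 0. Blue and Purple advance.
Runoff: Blue is ranked above Purple on 11 ballots, Purple above Blue on 12.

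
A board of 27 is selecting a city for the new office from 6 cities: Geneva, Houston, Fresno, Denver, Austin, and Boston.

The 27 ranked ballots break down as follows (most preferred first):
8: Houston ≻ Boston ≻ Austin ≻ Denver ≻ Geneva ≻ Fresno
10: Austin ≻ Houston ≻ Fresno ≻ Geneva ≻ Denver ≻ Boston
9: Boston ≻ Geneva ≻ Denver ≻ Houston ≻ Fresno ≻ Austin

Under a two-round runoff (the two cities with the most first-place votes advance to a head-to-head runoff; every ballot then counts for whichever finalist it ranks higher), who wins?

Round 1 first-place votes: Geneva 0, Houston 8, Fresno 0, Denver 0, Austin 10, Boston 9. Austin and Boston advance.
Runoff: Austin is ranked above Boston on 10 ballots, Boston above Austin on 17.

Boston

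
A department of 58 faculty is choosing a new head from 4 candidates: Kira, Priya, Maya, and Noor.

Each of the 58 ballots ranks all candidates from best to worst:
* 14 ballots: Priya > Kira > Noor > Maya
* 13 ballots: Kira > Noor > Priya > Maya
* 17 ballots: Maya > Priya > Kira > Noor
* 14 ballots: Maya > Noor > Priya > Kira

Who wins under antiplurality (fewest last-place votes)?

Priya

Last-place votes: Kira 14, Priya 0, Maya 27, Noor 17.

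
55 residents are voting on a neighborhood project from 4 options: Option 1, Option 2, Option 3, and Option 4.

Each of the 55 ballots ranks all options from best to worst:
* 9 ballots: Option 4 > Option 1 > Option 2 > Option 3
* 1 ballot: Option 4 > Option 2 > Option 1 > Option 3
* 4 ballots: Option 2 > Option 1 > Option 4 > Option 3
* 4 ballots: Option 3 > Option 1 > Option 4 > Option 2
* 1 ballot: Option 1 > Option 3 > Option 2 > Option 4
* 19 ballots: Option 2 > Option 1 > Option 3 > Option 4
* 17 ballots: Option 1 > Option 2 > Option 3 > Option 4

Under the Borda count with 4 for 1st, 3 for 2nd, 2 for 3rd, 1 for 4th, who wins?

Option 1: 9×3 + 1×2 + 4×3 + 4×3 + 1×4 + 19×3 + 17×4 = 182
Option 2: 9×2 + 1×3 + 4×4 + 4×1 + 1×2 + 19×4 + 17×3 = 170
Option 3: 9×1 + 1×1 + 4×1 + 4×4 + 1×3 + 19×2 + 17×2 = 105
Option 4: 9×4 + 1×4 + 4×2 + 4×2 + 1×1 + 19×1 + 17×1 = 93

Option 1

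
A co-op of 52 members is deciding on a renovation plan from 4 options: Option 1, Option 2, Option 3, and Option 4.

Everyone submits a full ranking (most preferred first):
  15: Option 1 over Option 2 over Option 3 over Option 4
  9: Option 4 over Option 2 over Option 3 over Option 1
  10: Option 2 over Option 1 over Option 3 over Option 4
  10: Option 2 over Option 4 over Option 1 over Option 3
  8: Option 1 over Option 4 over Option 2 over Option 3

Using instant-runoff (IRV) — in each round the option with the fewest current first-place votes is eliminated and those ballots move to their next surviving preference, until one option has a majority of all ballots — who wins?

Round 1: Option 1 23, Option 2 20, Option 3 0, Option 4 9. Option 3 eliminated.
Round 2: Option 1 23, Option 2 20, Option 4 9. Option 4 eliminated.
Round 3: Option 1 23, Option 2 29. Option 2 has a majority (≥27).

Option 2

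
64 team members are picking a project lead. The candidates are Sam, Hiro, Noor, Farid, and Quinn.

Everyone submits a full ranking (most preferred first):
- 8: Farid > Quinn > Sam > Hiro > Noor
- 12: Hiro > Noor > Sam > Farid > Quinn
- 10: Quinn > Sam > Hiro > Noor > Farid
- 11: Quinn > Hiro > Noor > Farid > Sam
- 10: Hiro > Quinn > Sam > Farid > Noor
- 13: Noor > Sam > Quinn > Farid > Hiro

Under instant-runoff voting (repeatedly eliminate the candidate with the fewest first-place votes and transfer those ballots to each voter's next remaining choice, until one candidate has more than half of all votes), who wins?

Round 1: Sam 0, Hiro 22, Noor 13, Farid 8, Quinn 21. Sam eliminated.
Round 2: Hiro 22, Noor 13, Farid 8, Quinn 21. Farid eliminated.
Round 3: Hiro 22, Noor 13, Quinn 29. Noor eliminated.
Round 4: Hiro 22, Quinn 42. Quinn has a majority (≥33).

Quinn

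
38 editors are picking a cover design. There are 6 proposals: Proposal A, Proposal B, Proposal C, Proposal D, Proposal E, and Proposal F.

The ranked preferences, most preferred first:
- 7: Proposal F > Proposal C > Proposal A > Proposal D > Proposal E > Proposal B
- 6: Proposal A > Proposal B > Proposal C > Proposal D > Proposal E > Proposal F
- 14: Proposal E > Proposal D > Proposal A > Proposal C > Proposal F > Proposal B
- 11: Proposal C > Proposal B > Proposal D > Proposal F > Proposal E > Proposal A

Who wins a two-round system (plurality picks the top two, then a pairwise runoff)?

Round 1 first-place votes: Proposal A 6, Proposal B 0, Proposal C 11, Proposal D 0, Proposal E 14, Proposal F 7. Proposal E and Proposal C advance.
Runoff: Proposal E is ranked above Proposal C on 14 ballots, Proposal C above Proposal E on 24.

Proposal C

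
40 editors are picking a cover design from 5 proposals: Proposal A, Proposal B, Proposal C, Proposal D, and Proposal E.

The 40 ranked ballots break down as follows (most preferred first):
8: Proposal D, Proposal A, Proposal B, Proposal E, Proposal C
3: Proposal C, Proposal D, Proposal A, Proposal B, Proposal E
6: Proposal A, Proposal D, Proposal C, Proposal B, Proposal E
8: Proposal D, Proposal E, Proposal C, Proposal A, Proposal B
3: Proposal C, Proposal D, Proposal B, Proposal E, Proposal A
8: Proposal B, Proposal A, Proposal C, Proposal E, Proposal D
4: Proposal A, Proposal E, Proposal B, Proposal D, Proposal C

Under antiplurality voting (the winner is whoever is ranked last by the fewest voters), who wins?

Proposal A

Last-place votes: Proposal A 3, Proposal B 8, Proposal C 12, Proposal D 8, Proposal E 9.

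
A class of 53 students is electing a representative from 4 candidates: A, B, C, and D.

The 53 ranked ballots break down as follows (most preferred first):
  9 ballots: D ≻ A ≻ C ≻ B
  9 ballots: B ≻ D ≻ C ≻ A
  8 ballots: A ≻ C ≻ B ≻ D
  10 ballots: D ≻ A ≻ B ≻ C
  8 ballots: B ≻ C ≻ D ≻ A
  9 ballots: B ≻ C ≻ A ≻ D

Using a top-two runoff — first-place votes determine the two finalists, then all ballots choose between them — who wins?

Round 1 first-place votes: A 8, B 26, C 0, D 19. B and D advance.
Runoff: B is ranked above D on 34 ballots, D above B on 19.

B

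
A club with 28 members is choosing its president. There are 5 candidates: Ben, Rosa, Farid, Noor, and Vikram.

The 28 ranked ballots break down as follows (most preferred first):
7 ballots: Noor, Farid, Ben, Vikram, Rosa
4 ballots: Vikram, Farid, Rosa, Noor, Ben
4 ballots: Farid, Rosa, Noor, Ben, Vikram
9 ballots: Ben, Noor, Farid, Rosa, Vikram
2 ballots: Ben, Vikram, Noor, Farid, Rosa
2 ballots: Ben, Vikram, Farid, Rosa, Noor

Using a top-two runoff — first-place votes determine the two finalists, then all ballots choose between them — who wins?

Round 1 first-place votes: Ben 13, Rosa 0, Farid 4, Noor 7, Vikram 4. Ben and Noor advance.
Runoff: Ben is ranked above Noor on 13 ballots, Noor above Ben on 15.

Noor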